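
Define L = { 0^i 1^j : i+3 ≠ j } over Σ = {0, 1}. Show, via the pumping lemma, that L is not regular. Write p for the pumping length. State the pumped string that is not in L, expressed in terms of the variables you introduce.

0^{p+p!} 1^{p+p!+3}

Toward a contradiction, assume L is regular with pumping length p.
Choose w = 0^p 1^{p+p!+3}. Since p ≠ (p+p!+3)-3 = p+p!, w ∈ L; and |w| ≥ p.
Write w = xyz as guaranteed by the lemma, with |xy| ≤ p and |y| ≥ 1.
Since the first p symbols of w are all 0's and |xy| ≤ p, y lies entirely in the leading 0-block: y = 0^k for some k with 1 ≤ k ≤ p.
Since 1 ≤ k ≤ p, k divides p!; set t = 1 + p!/k. Then xy^t z has p + (p!/k)·k = p + p! copies of 0. Now the 0-count is p+p! and (1-count)-3 = (p+p!+3)-3 = p+p!, so i+3 ≠ j fails. So xy^t z = 0^{p+p!} 1^{p+p!+3} ∉ L.
This is a contradiction; hence L is not regular.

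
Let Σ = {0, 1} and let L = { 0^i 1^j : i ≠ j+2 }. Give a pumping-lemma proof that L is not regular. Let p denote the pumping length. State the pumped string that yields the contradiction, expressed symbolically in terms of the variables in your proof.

0^{p+p!} 1^{p+p!-2}

Assume L is regular; let p be its pumping constant.
Choose w = 0^p 1^{p+p!-2}. Since p ≠ (p+p!-2)+2 = p+p!, w ∈ L; and |w| ≥ p.
Write w = xyz as guaranteed by the lemma, with |xy| ≤ p and |y| ≥ 1.
Since the first p symbols of w are all 0's and |xy| ≤ p, y lies entirely in the leading 0-block: y = 0^k for some k with 1 ≤ k ≤ p.
Since 1 ≤ k ≤ p, k divides p!; set t = 1 + p!/k. Then xy^t z has p + (p!/k)·k = p + p! copies of 0. Now the 0-count is p+p! and (1-count)+2 = (p+p!-2)+2 = p+p!, so i ≠ j+2 fails. So xy^t z = 0^{p+p!} 1^{p+p!-2} ∉ L.
This is a contradiction; hence L is not regular.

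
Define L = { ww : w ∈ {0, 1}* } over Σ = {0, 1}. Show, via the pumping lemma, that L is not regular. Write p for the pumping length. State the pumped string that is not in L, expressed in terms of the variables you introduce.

Toward a contradiction, assume L is regular with pumping length p.
Take w = 0^p 1^p 0^p 1^p = uu where u = 0^p1^p; then w ∈ L and |w| = 4p ≥ p.
The pumping lemma gives a decomposition w = xyz where |xy| ≤ p and |y| ≥ 1.
The first p characters of w are 0's, so xy (and hence y) consists only of 0's. Write y = 0^k, 1 ≤ k ≤ p.
Pump with i = 2: xy^2z = 0^{p+k} 1^p 0^p 1^p, of length 4p+k. Suppose this equals vv. The string starts with 0 and ends with 1, so v does too; thus the boundary between the two copies of v is a 1→0 transition. There is exactly one such transition, at position 2p+k, so |v| = 2p+k and |vv| = 4p+2k ≠ 4p+k since k ≥ 1. So xy^2z ∉ L.
This is a contradiction; hence L is not regular.

0^{p+k} 1^p 0^p 1^p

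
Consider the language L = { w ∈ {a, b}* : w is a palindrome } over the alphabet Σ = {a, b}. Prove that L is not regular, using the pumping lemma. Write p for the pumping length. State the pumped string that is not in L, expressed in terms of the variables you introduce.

Suppose for contradiction that L is regular, and let p be the pumping length.
Take w = a^p b a^p, a palindrome of length 2p+1 ≥ p.
By the pumping lemma, w = xyz with |xy| ≤ p and y is nonempty.
Because |xy| ≤ p and w begins with p copies of a, we have y = a^k with 1 ≤ k ≤ p.
Pump with i = 2: xy^2z = a^{p+k} b a^p. Its reverse is a^p b a^{p+k}, which differs from xy^2z since k ≥ 1. So xy^2z is not a palindrome and xy^2z ∉ L.
This contradicts the pumping lemma, so L is not regular.

a^{p+k} b a^p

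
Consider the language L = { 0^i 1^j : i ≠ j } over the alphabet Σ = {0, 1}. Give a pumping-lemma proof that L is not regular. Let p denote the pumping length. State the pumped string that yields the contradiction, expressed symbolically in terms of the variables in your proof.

Suppose for contradiction that L is regular, and let p be the pumping length.
Choose w = 0^p 1^{p+p!}. Since p ≠ p+p!, w ∈ L; and |w| ≥ p.
The pumping lemma gives a decomposition w = xyz where |xy| ≤ p and |y| > 0.
The first p characters of w are 0's, so xy (and hence y) consists only of 0's. Write y = 0^k, 1 ≤ k ≤ p.
Since 1 ≤ k ≤ p, k divides p!; set t = 1 + p!/k. Then xy^t z has p + (p!/k)·k = p + p! copies of 0. Now the 0-count equals the 1-count, so i ≠ j fails. So xy^t z = 0^{p+p!} 1^{p+p!} ∉ L.
This contradicts the pumping lemma, so L is not regular.

0^{p+p!} 1^{p+p!}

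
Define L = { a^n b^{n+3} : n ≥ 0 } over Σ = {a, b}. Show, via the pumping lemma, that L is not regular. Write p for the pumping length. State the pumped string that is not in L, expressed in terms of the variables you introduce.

a^{p+k} b^{p+3}

Assume L is regular; let p be its pumping constant.
Take w = a^p b^{p+3}. Then w ∈ L and |w| = 2p+3 ≥ p.
The pumping lemma gives a decomposition w = xyz where |xy| ≤ p and |y| ≥ 1.
Because |xy| ≤ p and w begins with p copies of a, we have y = a^k with 1 ≤ k ≤ p.
Pump with i = 2: xy^2z = a^{p+k} b^{p+3}. For this to lie in L we would need p+3 = (p+k)+3, which forces k = 0. But k ≥ 1, so xy^2z ∉ L.
Contradiction. Therefore L is not regular.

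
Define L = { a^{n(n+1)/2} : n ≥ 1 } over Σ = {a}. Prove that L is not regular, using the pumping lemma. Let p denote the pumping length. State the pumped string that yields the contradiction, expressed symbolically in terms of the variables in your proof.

Toward a contradiction, assume L is regular with pumping length p.
Take w = a^{p(p+1)/2} ∈ L with |w| = p(p+1)/2 ≥ p.
Write w = xyz as guaranteed by the lemma, with |xy| ≤ p and |y| ≥ 1.
Then y = a^k for some k with 1 ≤ k ≤ p.
Pump with i = 2: xy^2z = a^{p(p+1)/2+k}. Since 1 ≤ k ≤ p, p(p+1)/2 < p(p+1)/2+k ≤ p(p+1)/2+p < (p+1)(p+2)/2, so p(p+1)/2+k is strictly between consecutive triangular numbers. So xy^2z ∉ L.
This contradicts the pumping lemma, so L is not regular.

a^{p(p+1)/2+k}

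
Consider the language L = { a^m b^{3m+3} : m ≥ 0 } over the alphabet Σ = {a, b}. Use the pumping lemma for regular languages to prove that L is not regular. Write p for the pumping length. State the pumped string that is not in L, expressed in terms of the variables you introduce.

a^{p+k} b^{3p+3}

Toward a contradiction, assume L is regular with pumping length p.
Take w = a^p b^{3p+3}. Then w ∈ L and |w| = 4p+3 ≥ p.
Write w = xyz as guaranteed by the lemma, with |xy| ≤ p and |y| > 0.
The first p characters of w are a's, so xy (and hence y) consists only of a's. Write y = a^k, 1 ≤ k ≤ p.
Pump with i = 2: xy^2z = a^{p+k} b^{3p+3}. For this to lie in L we would need 3p+3 = 3(p+k)+3, which forces k = 0. But k ≥ 1, so xy^2z ∉ L.
This is a contradiction; hence L is not regular.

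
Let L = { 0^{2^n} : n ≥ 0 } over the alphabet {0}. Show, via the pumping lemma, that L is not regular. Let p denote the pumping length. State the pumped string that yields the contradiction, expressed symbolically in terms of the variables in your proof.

0^{2^p+k}

Toward a contradiction, assume L is regular with pumping length p.
Take w = 0^{2^p} ∈ L with |w| = 2^p ≥ p.
By the pumping lemma, w = xyz with |xy| ≤ p and y is nonempty.
Then y = 0^k for some k with 1 ≤ k ≤ p.
Pump with i = 2: xy^2z = 0^{2^p+k}. Since 1 ≤ k ≤ p < 2^p, we have 2^p < 2^p+k < 2^{p+1}, so 2^p+k is not a power of 2. So xy^2z ∉ L.
Contradiction. Therefore L is not regular.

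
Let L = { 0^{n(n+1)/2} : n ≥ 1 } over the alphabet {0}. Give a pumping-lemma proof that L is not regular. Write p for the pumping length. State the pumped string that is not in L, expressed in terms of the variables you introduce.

0^{p(p+1)/2+k}

Assume L is regular. Let p be the pumping length given by the pumping lemma.
Take w = 0^{p(p+1)/2} ∈ L with |w| = p(p+1)/2 ≥ p.
The pumping lemma gives a decomposition w = xyz where |xy| ≤ p and y is nonempty.
Then y = 0^k for some k with 1 ≤ k ≤ p.
Pump with i = 2: xy^2z = 0^{p(p+1)/2+k}. Since 1 ≤ k ≤ p, p(p+1)/2 < p(p+1)/2+k ≤ p(p+1)/2+p < (p+1)(p+2)/2, so p(p+1)/2+k is strictly between consecutive triangular numbers. So xy^2z ∉ L.
Contradiction. Therefore L is not regular.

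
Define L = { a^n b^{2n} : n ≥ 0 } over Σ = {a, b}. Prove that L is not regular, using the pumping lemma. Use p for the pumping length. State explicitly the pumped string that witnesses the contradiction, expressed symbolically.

a^{p+k} b^{2p}

Suppose for contradiction that L is regular, and let p be the pumping length.
Let w = a^p b^{2p} ∈ L; note |w| = 3p ≥ p.
Write w = xyz as guaranteed by the lemma, with |xy| ≤ p and |y| > 0.
Since the first p symbols of w are all a's and |xy| ≤ p, y lies entirely in the leading a-block: y = a^k for some k with 1 ≤ k ≤ p.
Pump with i = 2: xy^2z = a^{p+k} b^{2p}. For this to lie in L we would need 2p = 2(p+k), which forces k = 0. But k ≥ 1, so xy^2z ∉ L.
This is a contradiction; hence L is not regular.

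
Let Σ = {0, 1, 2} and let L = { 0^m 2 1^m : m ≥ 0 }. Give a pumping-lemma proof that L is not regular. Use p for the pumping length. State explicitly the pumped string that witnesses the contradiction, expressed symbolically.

Assume L is regular. Let p be the pumping length given by the pumping lemma.
Take w = 0^p 2 1^p ∈ L with |w| = 2p+1 ≥ p.
The pumping lemma gives a decomposition w = xyz where |xy| ≤ p and y is nonempty.
The first p characters of w are 0's, so xy (and hence y) consists only of 0's. Write y = 0^k, 1 ≤ k ≤ p.
Pump with i = 2: xy^2z = 0^{p+k} 2 1^p, which would require p+k = p. But k ≥ 1, so xy^2z ∉ L.
This contradicts the pumping lemma, so L is not regular.

0^{p+k} 2 1^p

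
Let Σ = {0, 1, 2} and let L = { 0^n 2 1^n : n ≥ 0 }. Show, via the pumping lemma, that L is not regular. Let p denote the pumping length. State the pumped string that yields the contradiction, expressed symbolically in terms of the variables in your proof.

0^{p+k} 2 1^p

Assume L is regular; let p be its pumping constant.
Take w = 0^p 2 1^p ∈ L with |w| = 2p+1 ≥ p.
By the pumping lemma, w = xyz with |xy| ≤ p and |y| ≥ 1.
Because |xy| ≤ p and w begins with p copies of 0, we have y = 0^k with 1 ≤ k ≤ p.
Pump with i = 2: xy^2z = 0^{p+k} 2 1^p, which would require p+k = p. But k ≥ 1, so xy^2z ∉ L.
This is a contradiction; hence L is not regular.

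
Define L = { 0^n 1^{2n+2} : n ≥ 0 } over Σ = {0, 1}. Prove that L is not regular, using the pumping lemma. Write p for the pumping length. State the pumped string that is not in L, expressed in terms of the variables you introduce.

0^{p+k} 1^{2p+2}

Assume L is regular; let p be its pumping constant.
Let w = 0^p 1^{2p+2} ∈ L; note |w| = 3p+2 ≥ p.
The pumping lemma gives a decomposition w = xyz where |xy| ≤ p and y is nonempty.
Since the first p symbols of w are all 0's and |xy| ≤ p, y lies entirely in the leading 0-block: y = 0^k for some k with 1 ≤ k ≤ p.
Pump with i = 2: xy^2z = 0^{p+k} 1^{2p+2}. For this to lie in L we would need 2p+2 = 2(p+k)+2, which forces k = 0. But k ≥ 1, so xy^2z ∉ L.
Contradiction. Therefore L is not regular.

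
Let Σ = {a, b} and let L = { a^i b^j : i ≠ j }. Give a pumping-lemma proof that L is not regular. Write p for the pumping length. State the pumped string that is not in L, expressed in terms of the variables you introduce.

a^{p+p!} b^{p+p!}

Suppose for contradiction that L is regular, and let p be the pumping length.
Choose w = a^p b^{p+p!}. Since p ≠ p+p!, w ∈ L; and |w| ≥ p.
By the pumping lemma, w = xyz with |xy| ≤ p and y is nonempty.
The first p characters of w are a's, so xy (and hence y) consists only of a's. Write y = a^k, 1 ≤ k ≤ p.
Since 1 ≤ k ≤ p, k divides p!; set t = 1 + p!/k. Then xy^t z has p + (p!/k)·k = p + p! copies of a. Now the a-count equals the b-count, so i ≠ j fails. So xy^t z = a^{p+p!} b^{p+p!} ∉ L.
Contradiction. Therefore L is not regular.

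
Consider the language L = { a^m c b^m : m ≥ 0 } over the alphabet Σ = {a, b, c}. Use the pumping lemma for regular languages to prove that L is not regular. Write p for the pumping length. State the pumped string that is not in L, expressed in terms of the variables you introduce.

Toward a contradiction, assume L is regular with pumping length p.
Take w = a^p c b^p ∈ L with |w| = 2p+1 ≥ p.
By the pumping lemma, w = xyz with |xy| ≤ p and y is nonempty.
Since the first p symbols of w are all a's and |xy| ≤ p, y lies entirely in the leading a-block: y = a^k for some k with 1 ≤ k ≤ p.
Pump with i = 2: xy^2z = a^{p+k} c b^p, which would require p+k = p. But k ≥ 1, so xy^2z ∉ L.
This is a contradiction; hence L is not regular.

a^{p+k} c b^p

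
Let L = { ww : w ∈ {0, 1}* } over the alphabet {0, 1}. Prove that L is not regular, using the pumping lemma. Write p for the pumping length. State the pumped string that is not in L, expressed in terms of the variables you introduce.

0^{p+k} 1^p 0^p 1^p

Suppose for contradiction that L is regular, and let p be the pumping length.
Take w = 0^p 1^p 0^p 1^p = uu where u = 0^p1^p; then w ∈ L and |w| = 4p ≥ p.
By the pumping lemma, w = xyz with |xy| ≤ p and |y| > 0.
Since the first p symbols of w are all 0's and |xy| ≤ p, y lies entirely in the leading 0-block: y = 0^k for some k with 1 ≤ k ≤ p.
Pump with i = 2: xy^2z = 0^{p+k} 1^p 0^p 1^p, of length 4p+k. Suppose this equals vv. The string starts with 0 and ends with 1, so v does too; thus the boundary between the two copies of v is a 1→0 transition. There is exactly one such transition, at position 2p+k, so |v| = 2p+k and |vv| = 4p+2k ≠ 4p+k since k ≥ 1. So xy^2z ∉ L.
This contradicts the pumping lemma, so L is not regular.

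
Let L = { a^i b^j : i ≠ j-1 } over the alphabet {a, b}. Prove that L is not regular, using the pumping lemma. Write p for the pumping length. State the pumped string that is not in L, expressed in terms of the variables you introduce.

Assume L is regular. Let p be the pumping length given by the pumping lemma.
Choose w = a^p b^{p+p!+1}. Since p ≠ (p+p!+1)-1 = p+p!, w ∈ L; and |w| ≥ p.
By the pumping lemma, w = xyz with |xy| ≤ p and |y| ≥ 1.
Since the first p symbols of w are all a's and |xy| ≤ p, y lies entirely in the leading a-block: y = a^k for some k with 1 ≤ k ≤ p.
Since 1 ≤ k ≤ p, k divides p!; set t = 1 + p!/k. Then xy^t z has p + (p!/k)·k = p + p! copies of a. Now the a-count is p+p! and (b-count)-1 = (p+p!+1)-1 = p+p!, so i ≠ j-1 fails. So xy^t z = a^{p+p!} b^{p+p!+1} ∉ L.
This contradicts the pumping lemma, so L is not regular.

a^{p+p!} b^{p+p!+1}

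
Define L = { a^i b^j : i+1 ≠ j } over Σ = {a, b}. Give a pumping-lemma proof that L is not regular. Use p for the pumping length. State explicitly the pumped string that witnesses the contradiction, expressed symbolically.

a^{p+p!} b^{p+p!+1}

Toward a contradiction, assume L is regular with pumping length p.
Choose w = a^p b^{p+p!+1}. Since p ≠ (p+p!+1)-1 = p+p!, w ∈ L; and |w| ≥ p.
By the pumping lemma, w = xyz with |xy| ≤ p and |y| ≥ 1.
Since the first p symbols of w are all a's and |xy| ≤ p, y lies entirely in the leading a-block: y = a^k for some k with 1 ≤ k ≤ p.
Since 1 ≤ k ≤ p, k divides p!; set t = 1 + p!/k. Then xy^t z has p + (p!/k)·k = p + p! copies of a. Now the a-count is p+p! and (b-count)-1 = (p+p!+1)-1 = p+p!, so i+1 ≠ j fails. So xy^t z = a^{p+p!} b^{p+p!+1} ∉ L.
Contradiction. Therefore L is not regular.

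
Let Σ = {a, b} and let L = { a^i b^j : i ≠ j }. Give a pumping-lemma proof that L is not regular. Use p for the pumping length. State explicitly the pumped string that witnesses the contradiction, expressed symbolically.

a^{p+p!} b^{p+p!}

Suppose for contradiction that L is regular, and let p be the pumping length.
Choose w = a^p b^{p+p!}. Since p ≠ p+p!, w ∈ L; and |w| ≥ p.
The pumping lemma gives a decomposition w = xyz where |xy| ≤ p and |y| > 0.
Since the first p symbols of w are all a's and |xy| ≤ p, y lies entirely in the leading a-block: y = a^k for some k with 1 ≤ k ≤ p.
Since 1 ≤ k ≤ p, k divides p!; set t = 1 + p!/k. Then xy^t z has p + (p!/k)·k = p + p! copies of a. Now the a-count equals the b-count, so i ≠ j fails. So xy^t z = a^{p+p!} b^{p+p!} ∉ L.
This is a contradiction; hence L is not regular.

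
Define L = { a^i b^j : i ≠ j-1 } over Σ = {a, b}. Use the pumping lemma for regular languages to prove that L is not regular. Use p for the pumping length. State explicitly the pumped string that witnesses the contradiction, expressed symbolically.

a^{p+p!} b^{p+p!+1}

Suppose for contradiction that L is regular, and let p be the pumping length.
Choose w = a^p b^{p+p!+1}. Since p ≠ (p+p!+1)-1 = p+p!, w ∈ L; and |w| ≥ p.
The pumping lemma gives a decomposition w = xyz where |xy| ≤ p and y is nonempty.
The first p characters of w are a's, so xy (and hence y) consists only of a's. Write y = a^k, 1 ≤ k ≤ p.
Since 1 ≤ k ≤ p, k divides p!; set t = 1 + p!/k. Then xy^t z has p + (p!/k)·k = p + p! copies of a. Now the a-count is p+p! and (b-count)-1 = (p+p!+1)-1 = p+p!, so i ≠ j-1 fails. So xy^t z = a^{p+p!} b^{p+p!+1} ∉ L.
This is a contradiction; hence L is not regular.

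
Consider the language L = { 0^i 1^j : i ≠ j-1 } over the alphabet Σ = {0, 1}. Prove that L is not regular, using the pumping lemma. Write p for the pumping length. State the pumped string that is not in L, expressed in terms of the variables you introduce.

0^{p+p!} 1^{p+p!+1}

Toward a contradiction, assume L is regular with pumping length p.
Choose w = 0^p 1^{p+p!+1}. Since p ≠ (p+p!+1)-1 = p+p!, w ∈ L; and |w| ≥ p.
Write w = xyz as guaranteed by the lemma, with |xy| ≤ p and |y| > 0.
Since the first p symbols of w are all 0's and |xy| ≤ p, y lies entirely in the leading 0-block: y = 0^k for some k with 1 ≤ k ≤ p.
Since 1 ≤ k ≤ p, k divides p!; set t = 1 + p!/k. Then xy^t z has p + (p!/k)·k = p + p! copies of 0. Now the 0-count is p+p! and (1-count)-1 = (p+p!+1)-1 = p+p!, so i ≠ j-1 fails. So xy^t z = 0^{p+p!} 1^{p+p!+1} ∉ L.
This contradicts the pumping lemma, so L is not regular.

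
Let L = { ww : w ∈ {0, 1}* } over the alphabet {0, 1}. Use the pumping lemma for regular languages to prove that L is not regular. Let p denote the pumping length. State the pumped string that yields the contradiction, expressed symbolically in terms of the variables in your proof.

Suppose for contradiction that L is regular, and let p be the pumping length.
Take w = 0^p 1^p 0^p 1^p = uu where u = 0^p1^p; then w ∈ L and |w| = 4p ≥ p.
By the pumping lemma, w = xyz with |xy| ≤ p and y is nonempty.
Because |xy| ≤ p and w begins with p copies of 0, we have y = 0^k with 1 ≤ k ≤ p.
Pump with i = 2: xy^2z = 0^{p+k} 1^p 0^p 1^p, of length 4p+k. Suppose this equals vv. The string starts with 0 and ends with 1, so v does too; thus the boundary between the two copies of v is a 1→0 transition. There is exactly one such transition, at position 2p+k, so |v| = 2p+k and |vv| = 4p+2k ≠ 4p+k since k ≥ 1. So xy^2z ∉ L.
Contradiction. Therefore L is not regular.

0^{p+k} 1^p 0^p 1^p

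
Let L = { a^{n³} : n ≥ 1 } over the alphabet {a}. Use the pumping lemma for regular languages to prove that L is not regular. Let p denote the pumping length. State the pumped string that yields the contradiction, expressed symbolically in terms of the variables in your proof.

Suppose for contradiction that L is regular, and let p be the pumping length.
Take w = a^{p³} ∈ L with |w| = p³ ≥ p.
By the pumping lemma, w = xyz with |xy| ≤ p and |y| > 0.
Then y = a^k for some k with 1 ≤ k ≤ p.
Pump with i = 2: xy^2z = a^{p³+k}. Since 1 ≤ k ≤ p, p³ < p³+k ≤ p³+p < p³+3p²+3p+1 = (p+1)³, so p³+k is not a perfect cube. So xy^2z ∉ L.
This contradicts the pumping lemma, so L is not regular.

a^{p³+k}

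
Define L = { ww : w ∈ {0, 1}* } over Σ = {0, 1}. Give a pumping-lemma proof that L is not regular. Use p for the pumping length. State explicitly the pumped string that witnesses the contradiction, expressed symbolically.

Assume L is regular; let p be its pumping constant.
Take w = 0^p 1^p 0^p 1^p = uu where u = 0^p1^p; then w ∈ L and |w| = 4p ≥ p.
Write w = xyz as guaranteed by the lemma, with |xy| ≤ p and |y| > 0.
The first p characters of w are 0's, so xy (and hence y) consists only of 0's. Write y = 0^k, 1 ≤ k ≤ p.
Pump with i = 2: xy^2z = 0^{p+k} 1^p 0^p 1^p, of length 4p+k. Suppose this equals vv. The string starts with 0 and ends with 1, so v does too; thus the boundary between the two copies of v is a 1→0 transition. There is exactly one such transition, at position 2p+k, so |v| = 2p+k and |vv| = 4p+2k ≠ 4p+k since k ≥ 1. So xy^2z ∉ L.
Contradiction. Therefore L is not regular.

0^{p+k} 1^p 0^p 1^p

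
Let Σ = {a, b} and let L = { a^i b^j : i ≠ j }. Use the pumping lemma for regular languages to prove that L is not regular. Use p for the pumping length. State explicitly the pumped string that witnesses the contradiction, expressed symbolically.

Assume L is regular; let p be its pumping constant.
Choose w = a^p b^{p+p!}. Since p ≠ p+p!, w ∈ L; and |w| ≥ p.
The pumping lemma gives a decomposition w = xyz where |xy| ≤ p and y is nonempty.
Because |xy| ≤ p and w begins with p copies of a, we have y = a^k with 1 ≤ k ≤ p.
Since 1 ≤ k ≤ p, k divides p!; set t = 1 + p!/k. Then xy^t z has p + (p!/k)·k = p + p! copies of a. Now the a-count equals the b-count, so i ≠ j fails. So xy^t z = a^{p+p!} b^{p+p!} ∉ L.
This contradicts the pumping lemma, so L is not regular.

a^{p+p!} b^{p+p!}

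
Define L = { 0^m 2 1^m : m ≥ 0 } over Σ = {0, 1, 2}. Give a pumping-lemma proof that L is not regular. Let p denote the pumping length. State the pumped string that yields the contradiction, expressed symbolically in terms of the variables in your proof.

0^{p+k} 2 1^p

Assume L is regular. Let p be the pumping length given by the pumping lemma.
Take w = 0^p 2 1^p ∈ L with |w| = 2p+1 ≥ p.
Write w = xyz as guaranteed by the lemma, with |xy| ≤ p and |y| > 0.
Since the first p symbols of w are all 0's and |xy| ≤ p, y lies entirely in the leading 0-block: y = 0^k for some k with 1 ≤ k ≤ p.
Pump with i = 2: xy^2z = 0^{p+k} 2 1^p, which would require p+k = p. But k ≥ 1, so xy^2z ∉ L.
Contradiction. Therefore L is not regular.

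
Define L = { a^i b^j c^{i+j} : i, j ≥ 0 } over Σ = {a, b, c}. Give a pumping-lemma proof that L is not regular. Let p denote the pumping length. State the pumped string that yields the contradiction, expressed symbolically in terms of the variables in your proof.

Assume L is regular. Let p be the pumping length given by the pumping lemma.
Take w = a^p b^p c^{2p} ∈ L (with i=j=p, i+j=2p), |w| = 4p ≥ p.
By the pumping lemma, w = xyz with |xy| ≤ p and |y| ≥ 1.
Because |xy| ≤ p and w begins with p copies of a, we have y = a^k with 1 ≤ k ≤ p.
Consider xy^2z = a^{p+k} b^p c^{2p}. Now the a- and b-counts sum to 2p+k, but the c-count is 2p ≠ 2p+k. So xy^2z ∉ L.
Contradiction. Therefore L is not regular.

a^{p+k} b^p c^{2p}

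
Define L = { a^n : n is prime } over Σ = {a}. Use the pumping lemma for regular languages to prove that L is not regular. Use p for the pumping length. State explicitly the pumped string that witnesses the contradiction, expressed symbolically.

a^{q(1+k)}

Toward a contradiction, assume L is regular with pumping length p.
Let q be a prime with q ≥ p+2 (infinitely many primes exist), and take w = a^q ∈ L with |w| = q ≥ p.
Write w = xyz as guaranteed by the lemma, with |xy| ≤ p and |y| > 0.
Then y = a^k for some k with 1 ≤ k ≤ p.
Since 1 ≤ k ≤ p, |xz| = q-k. Pump with i = q+1: |xy^{q+1}z| = (q-k)+(q+1)k = q+qk = q(1+k), which is composite (both factors ≥ 2). So xy^{q+1}z = a^{q(1+k)} ∉ L.
This contradicts the pumping lemma, so L is not regular.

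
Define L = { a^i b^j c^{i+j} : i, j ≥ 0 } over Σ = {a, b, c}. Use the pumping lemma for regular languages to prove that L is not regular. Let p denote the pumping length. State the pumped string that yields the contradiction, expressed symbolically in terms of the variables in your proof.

a^{p+k} b^p c^{2p}

Toward a contradiction, assume L is regular with pumping length p.
Take w = a^p b^p c^{2p} ∈ L (with i=j=p, i+j=2p), |w| = 4p ≥ p.
Write w = xyz as guaranteed by the lemma, with |xy| ≤ p and y is nonempty.
The first p characters of w are a's, so xy (and hence y) consists only of a's. Write y = a^k, 1 ≤ k ≤ p.
Consider xy^2z = a^{p+k} b^p c^{2p}. Now the a- and b-counts sum to 2p+k, but the c-count is 2p ≠ 2p+k. So xy^2z ∉ L.
This is a contradiction; hence L is not regular.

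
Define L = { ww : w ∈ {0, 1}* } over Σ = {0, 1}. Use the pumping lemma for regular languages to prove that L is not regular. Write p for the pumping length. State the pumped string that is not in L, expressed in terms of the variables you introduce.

Suppose for contradiction that L is regular, and let p be the pumping length.
Take w = 0^p 1^p 0^p 1^p = uu where u = 0^p1^p; then w ∈ L and |w| = 4p ≥ p.
Write w = xyz as guaranteed by the lemma, with |xy| ≤ p and |y| ≥ 1.
Since the first p symbols of w are all 0's and |xy| ≤ p, y lies entirely in the leading 0-block: y = 0^k for some k with 1 ≤ k ≤ p.
Pump with i = 2: xy^2z = 0^{p+k} 1^p 0^p 1^p, of length 4p+k. Suppose this equals vv. The string starts with 0 and ends with 1, so v does too; thus the boundary between the two copies of v is a 1→0 transition. There is exactly one such transition, at position 2p+k, so |v| = 2p+k and |vv| = 4p+2k ≠ 4p+k since k ≥ 1. So xy^2z ∉ L.
Contradiction. Therefore L is not regular.

0^{p+k} 1^p 0^p 1^p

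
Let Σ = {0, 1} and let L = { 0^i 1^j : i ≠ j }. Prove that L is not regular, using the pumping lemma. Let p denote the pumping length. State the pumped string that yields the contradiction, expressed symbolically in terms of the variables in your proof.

0^{p+p!} 1^{p+p!}

Assume L is regular. Let p be the pumping length given by the pumping lemma.
Choose w = 0^p 1^{p+p!}. Since p ≠ p+p!, w ∈ L; and |w| ≥ p.
By the pumping lemma, w = xyz with |xy| ≤ p and y is nonempty.
Because |xy| ≤ p and w begins with p copies of 0, we have y = 0^k with 1 ≤ k ≤ p.
Since 1 ≤ k ≤ p, k divides p!; set t = 1 + p!/k. Then xy^t z has p + (p!/k)·k = p + p! copies of 0. Now the 0-count equals the 1-count, so i ≠ j fails. So xy^t z = 0^{p+p!} 1^{p+p!} ∉ L.
This contradicts the pumping lemma, so L is not regular.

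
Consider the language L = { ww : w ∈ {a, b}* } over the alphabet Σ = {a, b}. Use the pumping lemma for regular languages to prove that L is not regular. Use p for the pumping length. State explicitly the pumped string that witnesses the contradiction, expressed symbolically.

Assume L is regular. Let p be the pumping length given by the pumping lemma.
Take w = a^p b^p a^p b^p = uu where u = a^pb^p; then w ∈ L and |w| = 4p ≥ p.
The pumping lemma gives a decomposition w = xyz where |xy| ≤ p and |y| ≥ 1.
Since the first p symbols of w are all a's and |xy| ≤ p, y lies entirely in the leading a-block: y = a^k for some k with 1 ≤ k ≤ p.
Pump with i = 2: xy^2z = a^{p+k} b^p a^p b^p, of length 4p+k. Suppose this equals vv. The string starts with a and ends with b, so v does too; thus the boundary between the two copies of v is a b→a transition. There is exactly one such transition, at position 2p+k, so |v| = 2p+k and |vv| = 4p+2k ≠ 4p+k since k ≥ 1. So xy^2z ∉ L.
This is a contradiction; hence L is not regular.

a^{p+k} b^p a^p b^p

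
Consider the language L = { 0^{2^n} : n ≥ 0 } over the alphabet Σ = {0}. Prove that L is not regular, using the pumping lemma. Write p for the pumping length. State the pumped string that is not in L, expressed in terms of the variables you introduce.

0^{2^p+k}

Assume L is regular; let p be its pumping constant.
Take w = 0^{2^p} ∈ L with |w| = 2^p ≥ p.
Write w = xyz as guaranteed by the lemma, with |xy| ≤ p and y is nonempty.
Then y = 0^k for some k with 1 ≤ k ≤ p.
Pump with i = 2: xy^2z = 0^{2^p+k}. Since 1 ≤ k ≤ p < 2^p, we have 2^p < 2^p+k < 2^{p+1}, so 2^p+k is not a power of 2. So xy^2z ∉ L.
Contradiction. Therefore L is not regular.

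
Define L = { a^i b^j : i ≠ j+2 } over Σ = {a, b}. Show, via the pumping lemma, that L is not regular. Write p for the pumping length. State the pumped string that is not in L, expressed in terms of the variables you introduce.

a^{p+p!} b^{p+p!-2}

Toward a contradiction, assume L is regular with pumping length p.
Choose w = a^p b^{p+p!-2}. Since p ≠ (p+p!-2)+2 = p+p!, w ∈ L; and |w| ≥ p.
Write w = xyz as guaranteed by the lemma, with |xy| ≤ p and y is nonempty.
Because |xy| ≤ p and w begins with p copies of a, we have y = a^k with 1 ≤ k ≤ p.
Since 1 ≤ k ≤ p, k divides p!; set t = 1 + p!/k. Then xy^t z has p + (p!/k)·k = p + p! copies of a. Now the a-count is p+p! and (b-count)+2 = (p+p!-2)+2 = p+p!, so i ≠ j+2 fails. So xy^t z = a^{p+p!} b^{p+p!-2} ∉ L.
This is a contradiction; hence L is not regular.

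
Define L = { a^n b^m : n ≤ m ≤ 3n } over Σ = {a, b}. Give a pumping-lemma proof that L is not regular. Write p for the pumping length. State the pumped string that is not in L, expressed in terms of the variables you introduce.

Assume L is regular. Let p be the pumping length given by the pumping lemma.
Take w = a^p b^p ∈ L (since p ≤ p ≤ 3p), with |w| = 2p ≥ p.
The pumping lemma gives a decomposition w = xyz where |xy| ≤ p and |y| ≥ 1.
Since the first p symbols of w are all a's and |xy| ≤ p, y lies entirely in the leading a-block: y = a^k for some k with 1 ≤ k ≤ p.
Pump with i = 2: xy^2z = a^{p+k} b^p. Now n = p+k > p = m, so the condition n ≤ m fails. Thus xy^2z ∉ L.
Contradiction. Therefore L is not regular.

a^{p+k} b^p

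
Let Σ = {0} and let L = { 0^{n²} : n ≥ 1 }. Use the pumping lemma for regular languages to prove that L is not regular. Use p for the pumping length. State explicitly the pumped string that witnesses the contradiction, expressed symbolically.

Assume L is regular. Let p be the pumping length given by the pumping lemma.
Take w = 0^{p²} ∈ L with |w| = p² ≥ p.
Write w = xyz as guaranteed by the lemma, with |xy| ≤ p and |y| > 0.
Then y = 0^k for some k with 1 ≤ k ≤ p.
Pump with i = 2: xy^2z = 0^{p²+k}. Since 1 ≤ k ≤ p, p² < p²+k ≤ p²+p < (p+1)², so p²+k lies strictly between consecutive squares and is not a perfect square. So xy^2z ∉ L.
Contradiction. Therefore L is not regular.

0^{p²+k}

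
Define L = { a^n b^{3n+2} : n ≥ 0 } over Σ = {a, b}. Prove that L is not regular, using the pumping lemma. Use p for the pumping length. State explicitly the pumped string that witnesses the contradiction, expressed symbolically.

a^{p+k} b^{3p+2}

Toward a contradiction, assume L is regular with pumping length p.
Let w = a^p b^{3p+2} ∈ L; note |w| = 4p+2 ≥ p.
The pumping lemma gives a decomposition w = xyz where |xy| ≤ p and y is nonempty.
Since the first p symbols of w are all a's and |xy| ≤ p, y lies entirely in the leading a-block: y = a^k for some k with 1 ≤ k ≤ p.
Pump with i = 2: xy^2z = a^{p+k} b^{3p+2}. For this to lie in L we would need 3p+2 = 3(p+k)+2, which forces k = 0. But k ≥ 1, so xy^2z ∉ L.
Contradiction. Therefore L is not regular.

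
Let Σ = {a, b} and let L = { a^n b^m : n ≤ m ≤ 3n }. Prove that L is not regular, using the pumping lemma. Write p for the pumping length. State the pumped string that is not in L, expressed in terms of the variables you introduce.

Assume L is regular; let p be its pumping constant.
Take w = a^p b^p ∈ L (since p ≤ p ≤ 3p), with |w| = 2p ≥ p.
Write w = xyz as guaranteed by the lemma, with |xy| ≤ p and y is nonempty.
Since the first p symbols of w are all a's and |xy| ≤ p, y lies entirely in the leading a-block: y = a^k for some k with 1 ≤ k ≤ p.
Pump with i = 2: xy^2z = a^{p+k} b^p. Now n = p+k > p = m, so the condition n ≤ m fails. Thus xy^2z ∉ L.
Contradiction. Therefore L is not regular.

a^{p+k} b^p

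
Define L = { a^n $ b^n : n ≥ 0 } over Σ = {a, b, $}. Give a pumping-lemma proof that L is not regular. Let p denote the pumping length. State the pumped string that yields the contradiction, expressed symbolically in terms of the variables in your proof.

Assume L is regular; let p be its pumping constant.
Take w = a^p $ b^p ∈ L with |w| = 2p+1 ≥ p.
The pumping lemma gives a decomposition w = xyz where |xy| ≤ p and |y| ≥ 1.
Because |xy| ≤ p and w begins with p copies of a, we have y = a^k with 1 ≤ k ≤ p.
Pump with i = 2: xy^2z = a^{p+k} $ b^p, which would require p+k = p. But k ≥ 1, so xy^2z ∉ L.
This contradicts the pumping lemma, so L is not regular.

a^{p+k} $ b^p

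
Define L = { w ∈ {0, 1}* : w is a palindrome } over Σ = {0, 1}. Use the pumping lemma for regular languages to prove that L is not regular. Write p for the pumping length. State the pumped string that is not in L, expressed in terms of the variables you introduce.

0^{p+k} 1 0^p

Toward a contradiction, assume L is regular with pumping length p.
Take w = 0^p 1 0^p, a palindrome of length 2p+1 ≥ p.
Write w = xyz as guaranteed by the lemma, with |xy| ≤ p and |y| ≥ 1.
The first p characters of w are 0's, so xy (and hence y) consists only of 0's. Write y = 0^k, 1 ≤ k ≤ p.
Pump with i = 2: xy^2z = 0^{p+k} 1 0^p. Its reverse is 0^p 1 0^{p+k}, which differs from xy^2z since k ≥ 1. So xy^2z is not a palindrome and xy^2z ∉ L.
Contradiction. Therefore L is not regular.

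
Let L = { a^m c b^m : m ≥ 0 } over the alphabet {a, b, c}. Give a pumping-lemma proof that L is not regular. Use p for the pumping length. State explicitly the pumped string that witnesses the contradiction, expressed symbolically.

Assume L is regular; let p be its pumping constant.
Take w = a^p c b^p ∈ L with |w| = 2p+1 ≥ p.
The pumping lemma gives a decomposition w = xyz where |xy| ≤ p and |y| ≥ 1.
Because |xy| ≤ p and w begins with p copies of a, we have y = a^k with 1 ≤ k ≤ p.
Pump with i = 2: xy^2z = a^{p+k} c b^p, which would require p+k = p. But k ≥ 1, so xy^2z ∉ L.
This contradicts the pumping lemma, so L is not regular.

a^{p+k} c b^p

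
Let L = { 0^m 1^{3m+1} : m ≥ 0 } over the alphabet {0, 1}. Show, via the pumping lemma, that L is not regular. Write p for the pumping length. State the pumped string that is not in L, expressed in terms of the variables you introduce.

0^{p+k} 1^{3p+1}

Assume L is regular. Let p be the pumping length given by the pumping lemma.
Let w = 0^p 1^{3p+1} ∈ L; note |w| = 4p+1 ≥ p.
By the pumping lemma, w = xyz with |xy| ≤ p and |y| > 0.
Since the first p symbols of w are all 0's and |xy| ≤ p, y lies entirely in the leading 0-block: y = 0^k for some k with 1 ≤ k ≤ p.
Pump with i = 2: xy^2z = 0^{p+k} 1^{3p+1}. For this to lie in L we would need 3p+1 = 3(p+k)+1, which forces k = 0. But k ≥ 1, so xy^2z ∉ L.
This contradicts the pumping lemma, so L is not regular.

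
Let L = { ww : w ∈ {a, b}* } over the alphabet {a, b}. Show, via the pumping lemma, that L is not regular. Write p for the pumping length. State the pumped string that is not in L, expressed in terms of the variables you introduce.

a^{p+k} b^p a^p b^p

Toward a contradiction, assume L is regular with pumping length p.
Take w = a^p b^p a^p b^p = uu where u = a^pb^p; then w ∈ L and |w| = 4p ≥ p.
Write w = xyz as guaranteed by the lemma, with |xy| ≤ p and |y| > 0.
The first p characters of w are a's, so xy (and hence y) consists only of a's. Write y = a^k, 1 ≤ k ≤ p.
Pump with i = 2: xy^2z = a^{p+k} b^p a^p b^p, of length 4p+k. Suppose this equals vv. The string starts with a and ends with b, so v does too; thus the boundary between the two copies of v is a b→a transition. There is exactly one such transition, at position 2p+k, so |v| = 2p+k and |vv| = 4p+2k ≠ 4p+k since k ≥ 1. So xy^2z ∉ L.
This is a contradiction; hence L is not regular.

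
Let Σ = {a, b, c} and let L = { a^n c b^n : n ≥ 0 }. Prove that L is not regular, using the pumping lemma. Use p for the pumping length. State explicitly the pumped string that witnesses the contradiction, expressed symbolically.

Suppose for contradiction that L is regular, and let p be the pumping length.
Take w = a^p c b^p ∈ L with |w| = 2p+1 ≥ p.
The pumping lemma gives a decomposition w = xyz where |xy| ≤ p and |y| > 0.
Because |xy| ≤ p and w begins with p copies of a, we have y = a^k with 1 ≤ k ≤ p.
Pump with i = 2: xy^2z = a^{p+k} c b^p, which would require p+k = p. But k ≥ 1, so xy^2z ∉ L.
Contradiction. Therefore L is not regular.

a^{p+k} c b^p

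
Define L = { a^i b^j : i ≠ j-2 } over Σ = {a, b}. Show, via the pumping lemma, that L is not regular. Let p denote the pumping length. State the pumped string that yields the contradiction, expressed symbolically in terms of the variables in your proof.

Toward a contradiction, assume L is regular with pumping length p.
Choose w = a^p b^{p+p!+2}. Since p ≠ (p+p!+2)-2 = p+p!, w ∈ L; and |w| ≥ p.
The pumping lemma gives a decomposition w = xyz where |xy| ≤ p and y is nonempty.
Since the first p symbols of w are all a's and |xy| ≤ p, y lies entirely in the leading a-block: y = a^k for some k with 1 ≤ k ≤ p.
Since 1 ≤ k ≤ p, k divides p!; set t = 1 + p!/k. Then xy^t z has p + (p!/k)·k = p + p! copies of a. Now the a-count is p+p! and (b-count)-2 = (p+p!+2)-2 = p+p!, so i ≠ j-2 fails. So xy^t z = a^{p+p!} b^{p+p!+2} ∉ L.
Contradiction. Therefore L is not regular.

a^{p+p!} b^{p+p!+2}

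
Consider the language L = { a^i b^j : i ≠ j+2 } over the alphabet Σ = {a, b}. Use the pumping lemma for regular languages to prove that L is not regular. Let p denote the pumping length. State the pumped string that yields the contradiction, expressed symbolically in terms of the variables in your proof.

a^{p+p!} b^{p+p!-2}

Assume L is regular. Let p be the pumping length given by the pumping lemma.
Choose w = a^p b^{p+p!-2}. Since p ≠ (p+p!-2)+2 = p+p!, w ∈ L; and |w| ≥ p.
The pumping lemma gives a decomposition w = xyz where |xy| ≤ p and |y| > 0.
Since the first p symbols of w are all a's and |xy| ≤ p, y lies entirely in the leading a-block: y = a^k for some k with 1 ≤ k ≤ p.
Since 1 ≤ k ≤ p, k divides p!; set t = 1 + p!/k. Then xy^t z has p + (p!/k)·k = p + p! copies of a. Now the a-count is p+p! and (b-count)+2 = (p+p!-2)+2 = p+p!, so i ≠ j+2 fails. So xy^t z = a^{p+p!} b^{p+p!-2} ∉ L.
This is a contradiction; hence L is not regular.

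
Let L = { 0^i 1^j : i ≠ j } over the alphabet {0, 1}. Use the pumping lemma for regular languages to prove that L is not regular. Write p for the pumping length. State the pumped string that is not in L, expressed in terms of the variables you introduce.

0^{p+p!} 1^{p+p!}

Assume L is regular; let p be its pumping constant.
Choose w = 0^p 1^{p+p!}. Since p ≠ p+p!, w ∈ L; and |w| ≥ p.
Write w = xyz as guaranteed by the lemma, with |xy| ≤ p and |y| > 0.
Since the first p symbols of w are all 0's and |xy| ≤ p, y lies entirely in the leading 0-block: y = 0^k for some k with 1 ≤ k ≤ p.
Since 1 ≤ k ≤ p, k divides p!; set t = 1 + p!/k. Then xy^t z has p + (p!/k)·k = p + p! copies of 0. Now the 0-count equals the 1-count, so i ≠ j fails. So xy^t z = 0^{p+p!} 1^{p+p!} ∉ L.
Contradiction. Therefore L is not regular.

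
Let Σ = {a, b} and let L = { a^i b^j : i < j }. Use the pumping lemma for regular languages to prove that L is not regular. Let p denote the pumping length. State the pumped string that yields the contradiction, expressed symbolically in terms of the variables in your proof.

a^{p+k} b^{p+1}

Assume L is regular. Let p be the pumping length given by the pumping lemma.
Choose w = a^p b^{p+1} ∈ L, with |w| = 2p+1 ≥ p.
The pumping lemma gives a decomposition w = xyz where |xy| ≤ p and y is nonempty.
The first p characters of w are a's, so xy (and hence y) consists only of a's. Write y = a^k, 1 ≤ k ≤ p.
Consider xy^2z = a^{p+k} b^{p+1}. Since k ≥ 1, the a-count p+k is at least p+1, so i < j fails; thus xy^2z ∉ L.
This contradicts the pumping lemma, so L is not regular.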